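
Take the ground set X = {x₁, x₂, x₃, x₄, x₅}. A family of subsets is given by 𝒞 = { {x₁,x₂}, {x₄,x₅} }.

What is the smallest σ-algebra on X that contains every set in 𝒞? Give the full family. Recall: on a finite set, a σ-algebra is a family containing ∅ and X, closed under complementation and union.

Begin from { {}, {x₁,x₂}, {x₄,x₅}, X } (that is, 𝒞 plus ∅ and X).
Step 1 adds 3:
  {x₁,x₂,x₃}  = complement {x₄,x₅}
  {x₃,x₄,x₅}  = complement {x₁,x₂}
  {x₁,x₂,x₄,x₅}  = {x₁,x₂} ∪ {x₄,x₅}
Step 2: +1 →
  {x₃}  = complement {x₁,x₂,x₄,x₅}
After Step 3 the family is unchanged; done.

Therefore σ(𝒞) = { {}, {x₃}, {x₁,x₂}, {x₄,x₅}, {x₁,x₂,x₃}, {x₃,x₄,x₅}, {x₁,x₂,x₄,x₅}, X } (|σ(𝒞)| = 8).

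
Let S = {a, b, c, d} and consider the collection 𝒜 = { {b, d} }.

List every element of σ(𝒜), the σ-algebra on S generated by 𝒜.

|σ(𝒜)| = 4.  σ(𝒜) = { {}, {a, c}, {b, d}, S }

Derivation:
Seed the family with 𝒜 together with ∅ and S: { {}, {b, d}, S }.
Round 1: 1 new —
  {a, c}  = ᶜ of {b, d}
  [4 total]
Round 2: stable.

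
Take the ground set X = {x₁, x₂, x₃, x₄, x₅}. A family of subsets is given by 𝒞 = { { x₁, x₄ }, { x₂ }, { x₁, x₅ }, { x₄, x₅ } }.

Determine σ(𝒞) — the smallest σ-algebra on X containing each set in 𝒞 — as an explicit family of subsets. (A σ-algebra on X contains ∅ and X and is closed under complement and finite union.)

Answer: σ(𝒞) = { ∅, { x₁ }, { x₂ }, { x₃ }, { x₄ }, { x₅ }, { x₁, x₂ }, { x₁, x₃ }, { x₁, x₄ }, { x₁, x₅ }, { x₂, x₃ }, { x₂, x₄ }, { x₂, x₅ }, { x₃, x₄ }, { x₃, x₅ }, { x₄, x₅ }, { x₁, x₂, x₃ }, { x₁, x₂, x₄ }, { x₁, x₂, x₅ }, { x₁, x₃, x₄ }, { x₁, x₃, x₅ }, { x₁, x₄, x₅ }, { x₂, x₃, x₄ }, { x₂, x₃, x₅ }, { x₂, x₄, x₅ }, { x₃, x₄, x₅ }, { x₁, x₂, x₃, x₄ }, { x₁, x₂, x₃, x₅ }, { x₁, x₂, x₄, x₅ }, { x₁, x₃, x₄, x₅ }, { x₂, x₃, x₄, x₅ }, X }

Trace:
Seed the family with 𝒞 together with ∅ and X: { ∅, { x₂ }, { x₁, x₄ }, { x₁, x₅ }, { x₄, x₅ }, X }.
Step 1 (8 new):
  { x₁, x₂, x₃ }  = complement { x₄, x₅ }
  { x₁, x₂, x₄ }  = { x₁, x₄ } ∪ { x₂ }
  { x₁, x₂, x₅ }  = { x₁, x₅ } ∪ { x₂ }
  { x₁, x₄, x₅ }  = { x₄, x₅ } ∪ { x₁, x₄ }
  { x₂, x₃, x₄ }  = complement { x₁, x₅ }
  { x₂, x₃, x₅ }  = complement { x₁, x₄ }
  { x₂, x₄, x₅ }  = { x₄, x₅ } ∪ { x₂ }
  { x₁, x₃, x₄, x₅ }  = complement { x₂ }
  (now 14)
Step 2 adds 8:
  { x₁, x₃ }  = complement { x₂, x₄, x₅ }
  { x₂, x₃ }  = complement { x₁, x₄, x₅ }
  { x₃, x₄ }  = complement { x₁, x₂, x₅ }
  { x₃, x₅ }  = complement { x₁, x₂, x₄ }
  { x₁, x₂, x₃, x₄ }  = { x₁, x₂, x₃ } ∪ { x₂, x₃, x₄ }
  { x₁, x₂, x₃, x₅ }  = { x₁, x₂, x₃ } ∪ { x₁, x₂, x₅ }
  { x₁, x₂, x₄, x₅ }  = { x₁, x₄, x₅ } ∪ { x₂ }
  { x₂, x₃, x₄, x₅ }  = { x₂, x₃, x₄ } ∪ { x₄, x₅ }
  (now 22)
Step 3: 7 new —
  { x₁ }  = complement { x₂, x₃, x₄, x₅ }
  { x₃ }  = complement { x₁, x₂, x₄, x₅ }
  { x₄ }  = complement { x₁, x₂, x₃, x₅ }
  { x₅ }  = complement { x₁, x₂, x₃, x₄ }
  { x₁, x₃, x₄ }  = { x₃, x₄ } ∪ { x₁, x₄ }
  { x₁, x₃, x₅ }  = { x₁, x₃ } ∪ { x₁, x₅ }
  { x₃, x₄, x₅ }  = { x₃, x₄ } ∪ { x₄, x₅ }
  (now 29)
Step 4: +3 →
  { x₁, x₂ }  = complement { x₃, x₄, x₅ }
  { x₂, x₄ }  = complement { x₁, x₃, x₅ }
  { x₂, x₅ }  = complement { x₁, x₃, x₄ }
  (now 32)
Step 5: stable.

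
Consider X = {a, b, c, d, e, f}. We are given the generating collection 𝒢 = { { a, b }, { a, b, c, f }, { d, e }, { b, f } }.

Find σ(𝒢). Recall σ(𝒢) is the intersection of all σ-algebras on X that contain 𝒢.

|σ(𝒢)| = 32.  σ(𝒢) = { {  }, { a }, { b }, { c }, { f }, { a, b }, { a, c }, { a, f }, { b, c }, { b, f }, { c, f }, { d, e }, { a, b, c }, { a, b, f }, { a, c, f }, { a, d, e }, { b, c, f }, { b, d, e }, { c, d, e }, { d, e, f }, { a, b, c, f }, { a, b, d, e }, { a, c, d, e }, { a, d, e, f }, { b, c, d, e }, { b, d, e, f }, { c, d, e, f }, { a, b, c, d, e }, { a, b, d, e, f }, { a, c, d, e, f }, { b, c, d, e, f }, X }

Working:
Initial family (6 sets): { {  }, { a, b }, { b, f }, { d, e }, { a, b, c, f }, X }.
Round 1: 5 new —
  { a, b, f }  = { a, b } ∪ { b, f }
  { a, b, d, e }  = { d, e } ∪ { a, b }
  { a, c, d, e }  = complement { b, f }
  { b, d, e, f }  = { d, e } ∪ { b, f }
  { c, d, e, f }  = complement { a, b }
  [11 total]
Round 2 (7 new):
  { a, c }  = complement { b, d, e, f }
  { c, f }  = complement { a, b, d, e }
  { c, d, e }  = complement { a, b, f }
  { a, b, c, d, e }  = { a, b } ∪ { a, c, d, e }
  { a, b, d, e, f }  = { a, b } ∪ { b, d, e, f }
  { a, c, d, e, f }  = { c, d, e, f } ∪ { a, c, d, e }
  { b, c, d, e, f }  = { c, d, e, f } ∪ { b, f }
  [18 total]
Round 3. New:
  { a }  = complement { b, c, d, e, f }
  { b }  = complement { a, c, d, e, f }
  { c }  = complement { a, b, d, e, f }
  { f }  = complement { a, b, c, d, e }
  { a, b, c }  = { a, b } ∪ { a, c }
  { a, c, f }  = { a, c } ∪ { c, f }
  { b, c, f }  = { c, f } ∪ { b, f }
  [25 total]
Round 4: 6 new —
  { a, f }  = { f } ∪ { a }
  { b, c }  = { b } ∪ { c }
  { a, d, e }  = complement { b, c, f }
  { b, d, e }  = complement { a, c, f }
  { d, e, f }  = complement { a, b, c }
  { b, c, d, e }  = { c, d, e } ∪ { b }
  [31 total]
Round 5: 1 new —
  { a, d, e, f }  = complement { b, c }
  [32 total]
Round 6 adds nothing — fixpoint reached.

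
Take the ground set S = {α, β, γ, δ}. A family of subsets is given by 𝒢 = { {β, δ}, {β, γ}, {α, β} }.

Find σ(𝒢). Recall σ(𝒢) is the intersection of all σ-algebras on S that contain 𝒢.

Begin from { {}, {α, β}, {β, γ}, {β, δ}, S } (that is, 𝒢 plus ∅ and S).
Round 1: +6 →
  {α, γ}  = {β, δ}ᶜ
  {α, δ}  = {β, γ}ᶜ
  {γ, δ}  = {α, β}ᶜ
  {α, β, γ}  = {β, γ} ∪ {α, β}
  {α, β, δ}  = {α, β} ∪ {β, δ}
  {β, γ, δ}  = {β, γ} ∪ {β, δ}
  |family| = 11
Round 2. New:
  {α}  = {β, γ, δ}ᶜ
  {γ}  = {α, β, δ}ᶜ
  {δ}  = {α, β, γ}ᶜ
  {α, γ, δ}  = {γ, δ} ∪ {α, δ}
  |family| = 15
Round 3 (1 new):
  {β}  = {α, γ, δ}ᶜ
  |family| = 16
Round 4 adds nothing — fixpoint reached.

Therefore σ(𝒢) = { {}, {α}, {β}, {γ}, {δ}, {α, β}, {α, γ}, {α, δ}, {β, γ}, {β, δ}, {γ, δ}, {α, β, γ}, {α, β, δ}, {α, γ, δ}, {β, γ, δ}, S } (|σ(𝒢)| = 16).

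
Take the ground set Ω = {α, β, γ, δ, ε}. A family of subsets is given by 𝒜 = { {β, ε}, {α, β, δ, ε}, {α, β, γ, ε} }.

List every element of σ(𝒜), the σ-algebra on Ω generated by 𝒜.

Start: 𝒜 ∪ {∅, Ω} = { {}, {β, ε}, {α, β, γ, ε}, {α, β, δ, ε}, Ω }.
Pass 1: +3 →
  {γ}  = complement {α, β, δ, ε}
  {δ}  = complement {α, β, γ, ε}
  {α, γ, δ}  = complement {β, ε}
Pass 2 adds 3:
  {γ, δ}  = {δ} ∪ {γ}
  {β, γ, ε}  = {γ} ∪ {β, ε}
  {β, δ, ε}  = {δ} ∪ {β, ε}
Pass 3 adds 4:
  {α, γ}  = complement {β, δ, ε}
  {α, δ}  = complement {β, γ, ε}
  {α, β, ε}  = complement {γ, δ}
  {β, γ, δ, ε}  = {γ} ∪ {β, δ, ε}
Pass 4 (1 new):
  {α}  = complement {β, γ, δ, ε}
Pass 5: already closed under ᶜ and ∪.

|σ(𝒜)| = 16.  σ(𝒜) = { {}, {α}, {γ}, {δ}, {α, γ}, {α, δ}, {β, ε}, {γ, δ}, {α, β, ε}, {α, γ, δ}, {β, γ, ε}, {β, δ, ε}, {α, β, γ, ε}, {α, β, δ, ε}, {β, γ, δ, ε}, Ω }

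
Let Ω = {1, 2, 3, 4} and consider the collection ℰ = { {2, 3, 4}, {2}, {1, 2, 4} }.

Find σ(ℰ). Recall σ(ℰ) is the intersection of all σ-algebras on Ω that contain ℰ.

Begin from { ∅, {2}, {1, 2, 4}, {2, 3, 4}, Ω } (that is, ℰ plus ∅ and Ω).
Pass 1 (3 new):
  {1}  = Ω∖{2, 3, 4}
  {3}  = Ω∖{1, 2, 4}
  {1, 3, 4}  = Ω∖{2}
  — 8 sets.
Pass 2. New:
  {1, 2}  = {2} ∪ {1}
  {1, 3}  = {3} ∪ {1}
  {2, 3}  = {3} ∪ {2}
  — 11 sets.
Pass 3: 4 new —
  {1, 4}  = Ω∖{2, 3}
  {2, 4}  = Ω∖{1, 3}
  {3, 4}  = Ω∖{1, 2}
  {1, 2, 3}  = {3} ∪ {1, 2}
  — 15 sets.
Pass 4: 1 new —
  {4}  = Ω∖{1, 2, 3}
  — 16 sets.
Pass 5: stable.

Hence σ(ℰ) has 16 members: { ∅, {1}, {2}, {3}, {4}, {1, 2}, {1, 3}, {1, 4}, {2, 3}, {2, 4}, {3, 4}, {1, 2, 3}, {1, 2, 4}, {1, 3, 4}, {2, 3, 4}, Ω }.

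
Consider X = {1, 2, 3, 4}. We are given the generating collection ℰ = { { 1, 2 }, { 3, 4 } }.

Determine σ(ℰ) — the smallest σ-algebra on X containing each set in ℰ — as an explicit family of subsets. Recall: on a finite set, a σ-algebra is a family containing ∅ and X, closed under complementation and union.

Seed the family with ℰ together with ∅ and X: { ∅, { 1, 2 }, { 3, 4 }, X }.
Step 1 adds nothing — fixpoint reached.

|σ(ℰ)| = 4.  σ(ℰ) = { ∅, { 1, 2 }, { 3, 4 }, X }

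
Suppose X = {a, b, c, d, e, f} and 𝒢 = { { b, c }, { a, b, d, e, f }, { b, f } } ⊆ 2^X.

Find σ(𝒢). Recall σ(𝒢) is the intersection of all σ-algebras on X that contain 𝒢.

σ(𝒢) = { ∅, { b }, { c }, { f }, { b, c }, { b, f }, { c, f }, { a, d, e }, { b, c, f }, { a, b, d, e }, { a, c, d, e }, { a, d, e, f }, { a, b, c, d, e }, { a, b, d, e, f }, { a, c, d, e, f }, X }

Check:
Initial family (5 sets): { ∅, { b, c }, { b, f }, { a, b, d, e, f }, X }.
Step 1 (4 new):
  { c }  = ᶜ of { a, b, d, e, f }
  { b, c, f }  = { b, c } ∪ { b, f }
  { a, c, d, e }  = ᶜ of { b, f }
  { a, d, e, f }  = ᶜ of { b, c }
  — 9 sets.
Step 2: 3 new —
  { a, d, e }  = ᶜ of { b, c, f }
  { a, b, c, d, e }  = { b, c } ∪ { a, c, d, e }
  { a, c, d, e, f }  = { a, d, e, f } ∪ { c }
  — 12 sets.
Step 3: 2 new —
  { b }  = ᶜ of { a, c, d, e, f }
  { f }  = ᶜ of { a, b, c, d, e }
  — 14 sets.
Step 4: +2 →
  { c, f }  = { c } ∪ { f }
  { a, b, d, e }  = { a, d, e } ∪ { b }
  — 16 sets.
After Step 5 the family is unchanged; done.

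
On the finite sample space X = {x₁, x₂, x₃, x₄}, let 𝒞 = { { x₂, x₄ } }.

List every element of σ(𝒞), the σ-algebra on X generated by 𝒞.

Begin from { {}, { x₂, x₄ }, X } (that is, 𝒞 plus ∅ and X).
Pass 1 adds 1:
  { x₁, x₃ }  = X∖{ x₂, x₄ }
  |family| = 4
Pass 2 adds nothing — fixpoint reached.

|σ(𝒞)| = 4.  σ(𝒞) = { {}, { x₁, x₃ }, { x₂, x₄ }, X }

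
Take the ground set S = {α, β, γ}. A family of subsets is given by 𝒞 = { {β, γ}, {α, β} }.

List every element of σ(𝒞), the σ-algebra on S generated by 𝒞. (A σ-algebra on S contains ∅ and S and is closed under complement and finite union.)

Take S₀ = 𝒞 ∪ {∅, S} = { {}, {α, β}, {β, γ}, S }.
Step 1: +2 →
  {α}  = complement {β, γ}
  {γ}  = complement {α, β}
  [6 total]
Step 2. New:
  {α, γ}  = {γ} ∪ {α}
  [7 total]
Step 3 (1 new):
  {β}  = complement {α, γ}
  [8 total]
Step 4: no new sets; the family is a σ-algebra.

Therefore σ(𝒞) = { {}, {α}, {β}, {γ}, {α, β}, {α, γ}, {β, γ}, S } (|σ(𝒞)| = 8).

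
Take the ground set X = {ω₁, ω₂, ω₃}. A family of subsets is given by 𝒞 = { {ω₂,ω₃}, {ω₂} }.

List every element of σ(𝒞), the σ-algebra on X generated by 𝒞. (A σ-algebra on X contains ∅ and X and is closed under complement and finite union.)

|σ(𝒞)| = 8.  σ(𝒞) = { {}, {ω₁}, {ω₂}, {ω₃}, {ω₁,ω₂}, {ω₁,ω₃}, {ω₂,ω₃}, X }

Derivation:
Initial family (4 sets): { {}, {ω₂}, {ω₂,ω₃}, X }.
Iteration 1: 2 new —
  {ω₁}  = X∖{ω₂,ω₃}
  {ω₁,ω₃}  = X∖{ω₂}
Iteration 2: +1 →
  {ω₁,ω₂}  = {ω₂} ∪ {ω₁}
Iteration 3 (1 new):
  {ω₃}  = X∖{ω₁,ω₂}
Iteration 4 adds nothing — fixpoint reached.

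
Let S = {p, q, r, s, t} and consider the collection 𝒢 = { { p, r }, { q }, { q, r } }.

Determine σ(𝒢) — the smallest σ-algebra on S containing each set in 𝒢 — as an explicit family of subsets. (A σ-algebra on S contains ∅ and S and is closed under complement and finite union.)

Seed the family with 𝒢 together with ∅ and S: { {}, { q }, { p, r }, { q, r }, S }.
Round 1: 4 new —
  { p, q, r }  = { q, r } ∪ { p, r }
  { p, s, t }  = S∖{ q, r }
  { q, s, t }  = S∖{ p, r }
  { p, r, s, t }  = S∖{ q }
  (now 9)
Round 2: +3 →
  { s, t }  = S∖{ p, q, r }
  { p, q, s, t }  = { p, s, t } ∪ { q }
  { q, r, s, t }  = { q, r } ∪ { q, s, t }
  (now 12)
Round 3: 2 new —
  { p }  = S∖{ q, r, s, t }
  { r }  = S∖{ p, q, s, t }
  (now 14)
Round 4 (2 new):
  { p, q }  = { q } ∪ { p }
  { r, s, t }  = { s, t } ∪ { r }
  (now 16)
Round 5: stable.

Hence σ(𝒢) has 16 members: { {}, { p }, { q }, { r }, { p, q }, { p, r }, { q, r }, { s, t }, { p, q, r }, { p, s, t }, { q, s, t }, { r, s, t }, { p, q, s, t }, { p, r, s, t }, { q, r, s, t }, S }.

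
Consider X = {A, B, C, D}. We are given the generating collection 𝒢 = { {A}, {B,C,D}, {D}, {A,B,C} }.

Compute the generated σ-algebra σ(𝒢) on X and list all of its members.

Begin from { ∅, {A}, {D}, {A,B,C}, {B,C,D}, X } (that is, 𝒢 plus ∅ and X).
Pass 1 (1 new):
  {A,D}  = {D} ∪ {A}
Pass 2: 1 new —
  {B,C}  = complement {A,D}
Pass 3: no new sets; the family is a σ-algebra.

σ(𝒢) = { ∅, {A}, {D}, {A,D}, {B,C}, {A,B,C}, {B,C,D}, X }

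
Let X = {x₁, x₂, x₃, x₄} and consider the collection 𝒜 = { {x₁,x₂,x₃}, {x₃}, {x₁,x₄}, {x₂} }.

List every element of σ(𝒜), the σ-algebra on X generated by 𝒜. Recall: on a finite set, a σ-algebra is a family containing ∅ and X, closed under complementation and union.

σ(𝒜) = { {}, {x₁}, {x₂}, {x₃}, {x₄}, {x₁,x₂}, {x₁,x₃}, {x₁,x₄}, {x₂,x₃}, {x₂,x₄}, {x₃,x₄}, {x₁,x₂,x₃}, {x₁,x₂,x₄}, {x₁,x₃,x₄}, {x₂,x₃,x₄}, X }

Derivation:
Begin from { {}, {x₂}, {x₃}, {x₁,x₄}, {x₁,x₂,x₃}, X } (that is, 𝒜 plus ∅ and X).
Step 1 (4 new):
  {x₄}  = complement {x₁,x₂,x₃}
  {x₂,x₃}  = complement {x₁,x₄}
  {x₁,x₂,x₄}  = complement {x₃}
  {x₁,x₃,x₄}  = complement {x₂}
  |family| = 10
Step 2: +3 →
  {x₂,x₄}  = {x₂} ∪ {x₄}
  {x₃,x₄}  = {x₃} ∪ {x₄}
  {x₂,x₃,x₄}  = {x₂,x₃} ∪ {x₄}
  |family| = 13
Step 3: 3 new —
  {x₁}  = complement {x₂,x₃,x₄}
  {x₁,x₂}  = complement {x₃,x₄}
  {x₁,x₃}  = complement {x₂,x₄}
  |family| = 16
Step 4 adds nothing — fixpoint reached.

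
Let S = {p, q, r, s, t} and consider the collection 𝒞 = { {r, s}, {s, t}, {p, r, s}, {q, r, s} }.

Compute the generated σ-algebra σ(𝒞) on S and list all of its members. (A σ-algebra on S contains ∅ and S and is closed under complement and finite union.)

Begin from { ∅, {r, s}, {s, t}, {p, r, s}, {q, r, s}, S } (that is, 𝒞 plus ∅ and S).
Step 1 adds 8:
  {p, t}  = complement {q, r, s}
  {q, t}  = complement {p, r, s}
  {p, q, r}  = complement {s, t}
  {p, q, t}  = complement {r, s}
  {r, s, t}  = {s, t} ∪ {r, s}
  {p, q, r, s}  = {p, r, s} ∪ {q, r, s}
  {p, r, s, t}  = {s, t} ∪ {p, r, s}
  {q, r, s, t}  = {s, t} ∪ {q, r, s}
  — 14 sets.
Step 2: 8 new —
  {p}  = complement {q, r, s, t}
  {q}  = complement {p, r, s, t}
  {t}  = complement {p, q, r, s}
  {p, q}  = complement {r, s, t}
  {p, s, t}  = {s, t} ∪ {p, t}
  {q, s, t}  = {q, t} ∪ {s, t}
  {p, q, r, t}  = {q, t} ∪ {p, q, r}
  {p, q, s, t}  = {s, t} ∪ {p, q, t}
  — 22 sets.
Step 3: +4 →
  {r}  = complement {p, q, s, t}
  {s}  = complement {p, q, r, t}
  {p, r}  = complement {q, s, t}
  {q, r}  = complement {p, s, t}
  — 26 sets.
Step 4 adds 6:
  {p, s}  = {s} ∪ {p}
  {q, s}  = {q} ∪ {s}
  {r, t}  = {t} ∪ {r}
  {p, q, s}  = {p, q} ∪ {s}
  {p, r, t}  = {t} ∪ {p, r}
  {q, r, t}  = {q, t} ∪ {r}
  — 32 sets.
After Step 5 the family is unchanged; done.

|σ(𝒞)| = 32.  σ(𝒞) = { ∅, {p}, {q}, {r}, {s}, {t}, {p, q}, {p, r}, {p, s}, {p, t}, {q, r}, {q, s}, {q, t}, {r, s}, {r, t}, {s, t}, {p, q, r}, {p, q, s}, {p, q, t}, {p, r, s}, {p, r, t}, {p, s, t}, {q, r, s}, {q, r, t}, {q, s, t}, {r, s, t}, {p, q, r, s}, {p, q, r, t}, {p, q, s, t}, {p, r, s, t}, {q, r, s, t}, S }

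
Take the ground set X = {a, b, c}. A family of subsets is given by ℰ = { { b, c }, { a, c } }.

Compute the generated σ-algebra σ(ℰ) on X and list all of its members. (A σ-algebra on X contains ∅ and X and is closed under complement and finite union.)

σ(ℰ) (8 sets): { {}, { a }, { b }, { c }, { a, b }, { a, c }, { b, c }, X }

Derivation:
Take S₀ = ℰ ∪ {∅, X} = { {}, { a, c }, { b, c }, X }.
Step 1 (2 new):
  { a }  = X∖{ b, c }
  { b }  = X∖{ a, c }
  — 6 sets.
Step 2: 1 new —
  { a, b }  = { b } ∪ { a }
  — 7 sets.
Step 3: +1 →
  { c }  = X∖{ a, b }
  — 8 sets.
After Step 4 the family is unchanged; done.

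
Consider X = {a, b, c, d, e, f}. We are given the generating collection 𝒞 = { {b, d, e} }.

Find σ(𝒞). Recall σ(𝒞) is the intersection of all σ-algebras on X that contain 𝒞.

Start: 𝒞 ∪ {∅, X} = { ∅, {b, d, e}, X }.
Step 1. New:
  {a, c, f}  = {b, d, e}ᶜ
  |family| = 4
After Step 2 the family is unchanged; done.

σ(𝒞) = { ∅, {a, c, f}, {b, d, e}, X }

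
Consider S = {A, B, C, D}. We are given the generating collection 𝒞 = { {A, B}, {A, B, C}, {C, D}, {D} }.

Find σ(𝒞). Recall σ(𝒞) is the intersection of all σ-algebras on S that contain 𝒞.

Answer: σ(𝒞) = { {}, {C}, {D}, {A, B}, {C, D}, {A, B, C}, {A, B, D}, S }

Check:
Seed the family with 𝒞 together with ∅ and S: { {}, {D}, {A, B}, {C, D}, {A, B, C}, S }.
Step 1. New:
  {A, B, D}  = {A, B} ∪ {D}
  (now 7)
Step 2. New:
  {C}  = S∖{A, B, D}
  (now 8)
Step 3 adds nothing — fixpoint reached.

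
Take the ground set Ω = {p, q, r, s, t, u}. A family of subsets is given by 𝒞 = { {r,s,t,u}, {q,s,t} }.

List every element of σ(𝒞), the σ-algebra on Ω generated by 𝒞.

Seed the family with 𝒞 together with ∅ and Ω: { ∅, {q,s,t}, {r,s,t,u}, Ω }.
Iteration 1: 3 new —
  {p,q}  = complement {r,s,t,u}
  {p,r,u}  = complement {q,s,t}
  {q,r,s,t,u}  = {q,s,t} ∪ {r,s,t,u}
  (now 7)
Iteration 2. New:
  {p}  = complement {q,r,s,t,u}
  {p,q,r,u}  = {p,q} ∪ {p,r,u}
  {p,q,s,t}  = {p,q} ∪ {q,s,t}
  {p,r,s,t,u}  = {p,r,u} ∪ {r,s,t,u}
  (now 11)
Iteration 3: +3 →
  {q}  = complement {p,r,s,t,u}
  {r,u}  = complement {p,q,s,t}
  {s,t}  = complement {p,q,r,u}
  (now 14)
Iteration 4 (2 new):
  {p,s,t}  = {s,t} ∪ {p}
  {q,r,u}  = {r,u} ∪ {q}
  (now 16)
Iteration 5: stable.

|σ(𝒞)| = 16.  σ(𝒞) = { ∅, {p}, {q}, {p,q}, {r,u}, {s,t}, {p,r,u}, {p,s,t}, {q,r,u}, {q,s,t}, {p,q,r,u}, {p,q,s,t}, {r,s,t,u}, {p,r,s,t,u}, {q,r,s,t,u}, Ω }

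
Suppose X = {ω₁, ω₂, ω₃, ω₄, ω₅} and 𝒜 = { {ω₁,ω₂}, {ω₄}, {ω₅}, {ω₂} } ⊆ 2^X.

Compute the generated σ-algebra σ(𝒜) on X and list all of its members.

|σ(𝒜)| = 32.  σ(𝒜) = { {}, {ω₁}, {ω₂}, {ω₃}, {ω₄}, {ω₅}, {ω₁,ω₂}, {ω₁,ω₃}, {ω₁,ω₄}, {ω₁,ω₅}, {ω₂,ω₃}, {ω₂,ω₄}, {ω₂,ω₅}, {ω₃,ω₄}, {ω₃,ω₅}, {ω₄,ω₅}, {ω₁,ω₂,ω₃}, {ω₁,ω₂,ω₄}, {ω₁,ω₂,ω₅}, {ω₁,ω₃,ω₄}, {ω₁,ω₃,ω₅}, {ω₁,ω₄,ω₅}, {ω₂,ω₃,ω₄}, {ω₂,ω₃,ω₅}, {ω₂,ω₄,ω₅}, {ω₃,ω₄,ω₅}, {ω₁,ω₂,ω₃,ω₄}, {ω₁,ω₂,ω₃,ω₅}, {ω₁,ω₂,ω₄,ω₅}, {ω₁,ω₃,ω₄,ω₅}, {ω₂,ω₃,ω₄,ω₅}, X }

Derivation:
Seed the family with 𝒜 together with ∅ and X: { {}, {ω₂}, {ω₄}, {ω₅}, {ω₁,ω₂}, X }.
Round 1: 9 new —
  {ω₂,ω₄}  = {ω₄} ∪ {ω₂}
  {ω₂,ω₅}  = {ω₂} ∪ {ω₅}
  {ω₄,ω₅}  = {ω₄} ∪ {ω₅}
  {ω₁,ω₂,ω₄}  = {ω₁,ω₂} ∪ {ω₄}
  {ω₁,ω₂,ω₅}  = {ω₁,ω₂} ∪ {ω₅}
  {ω₃,ω₄,ω₅}  = complement {ω₁,ω₂}
  {ω₁,ω₂,ω₃,ω₄}  = complement {ω₅}
  {ω₁,ω₂,ω₃,ω₅}  = complement {ω₄}
  {ω₁,ω₃,ω₄,ω₅}  = complement {ω₂}
Round 2 adds 8:
  {ω₃,ω₄}  = complement {ω₁,ω₂,ω₅}
  {ω₃,ω₅}  = complement {ω₁,ω₂,ω₄}
  {ω₁,ω₂,ω₃}  = complement {ω₄,ω₅}
  {ω₁,ω₃,ω₄}  = complement {ω₂,ω₅}
  {ω₁,ω₃,ω₅}  = complement {ω₂,ω₄}
  {ω₂,ω₄,ω₅}  = {ω₂,ω₅} ∪ {ω₄,ω₅}
  {ω₁,ω₂,ω₄,ω₅}  = {ω₂,ω₅} ∪ {ω₁,ω₂,ω₄}
  {ω₂,ω₃,ω₄,ω₅}  = {ω₂,ω₅} ∪ {ω₃,ω₄,ω₅}
Round 3. New:
  {ω₁}  = complement {ω₂,ω₃,ω₄,ω₅}
  {ω₃}  = complement {ω₁,ω₂,ω₄,ω₅}
  {ω₁,ω₃}  = complement {ω₂,ω₄,ω₅}
  {ω₂,ω₃,ω₄}  = {ω₃,ω₄} ∪ {ω₂}
  {ω₂,ω₃,ω₅}  = {ω₂,ω₅} ∪ {ω₃,ω₅}
Round 4 adds 4:
  {ω₁,ω₄}  = complement {ω₂,ω₃,ω₅}
  {ω₁,ω₅}  = complement {ω₂,ω₃,ω₄}
  {ω₂,ω₃}  = {ω₂} ∪ {ω₃}
  {ω₁,ω₄,ω₅}  = {ω₄,ω₅} ∪ {ω₁}
After Round 5 the family is unchanged; done.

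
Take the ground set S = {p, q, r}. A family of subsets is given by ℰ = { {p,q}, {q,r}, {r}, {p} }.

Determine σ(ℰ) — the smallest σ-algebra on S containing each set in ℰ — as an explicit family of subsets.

Start: ℰ ∪ {∅, S} = { {}, {p}, {r}, {p,q}, {q,r}, S }.
Round 1: +1 →
  {p,r}  = {r} ∪ {p}
  — 7 sets.
Round 2 adds 1:
  {q}  = ᶜ of {p,r}
  — 8 sets.
Round 3: closed — nothing new.

Hence σ(ℰ) has 8 members: { {}, {p}, {q}, {r}, {p,q}, {p,r}, {q,r}, S }.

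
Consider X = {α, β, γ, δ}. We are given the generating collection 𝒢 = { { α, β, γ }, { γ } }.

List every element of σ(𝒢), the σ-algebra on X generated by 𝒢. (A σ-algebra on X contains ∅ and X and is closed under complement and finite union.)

σ(𝒢) (8 sets): { ∅, { γ }, { δ }, { α, β }, { γ, δ }, { α, β, γ }, { α, β, δ }, X }

Derivation:
Initial family (4 sets): { ∅, { γ }, { α, β, γ }, X }.
Pass 1. New:
  { δ }  = ᶜ of { α, β, γ }
  { α, β, δ }  = ᶜ of { γ }
  [6 total]
Pass 2: +1 →
  { γ, δ }  = { γ } ∪ { δ }
  [7 total]
Pass 3 adds 1:
  { α, β }  = ᶜ of { γ, δ }
  [8 total]
Pass 4 adds nothing — fixpoint reached.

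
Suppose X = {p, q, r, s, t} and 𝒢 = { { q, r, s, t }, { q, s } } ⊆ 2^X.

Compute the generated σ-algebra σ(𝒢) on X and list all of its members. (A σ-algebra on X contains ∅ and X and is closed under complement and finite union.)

Start: 𝒢 ∪ {∅, X} = { ∅, { q, s }, { q, r, s, t }, X }.
Pass 1: +2 →
  { p }  = complement { q, r, s, t }
  { p, r, t }  = complement { q, s }
  — 6 sets.
Pass 2: 1 new —
  { p, q, s }  = { q, s } ∪ { p }
  — 7 sets.
Pass 3 (1 new):
  { r, t }  = complement { p, q, s }
  — 8 sets.
Pass 4 adds nothing — fixpoint reached.

σ(𝒢) = { ∅, { p }, { q, s }, { r, t }, { p, q, s }, { p, r, t }, { q, r, s, t }, X }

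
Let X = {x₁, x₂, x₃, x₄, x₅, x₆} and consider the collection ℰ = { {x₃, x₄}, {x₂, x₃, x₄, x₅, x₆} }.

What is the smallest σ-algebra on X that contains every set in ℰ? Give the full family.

|σ(ℰ)| = 8.  σ(ℰ) = { {}, {x₁}, {x₃, x₄}, {x₁, x₃, x₄}, {x₂, x₅, x₆}, {x₁, x₂, x₅, x₆}, {x₂, x₃, x₄, x₅, x₆}, X }

Check:
Take S₀ = ℰ ∪ {∅, X} = { {}, {x₃, x₄}, {x₂, x₃, x₄, x₅, x₆}, X }.
Iteration 1. New:
  {x₁}  = complement {x₂, x₃, x₄, x₅, x₆}
  {x₁, x₂, x₅, x₆}  = complement {x₃, x₄}
  [6 total]
Iteration 2 (1 new):
  {x₁, x₃, x₄}  = {x₃, x₄} ∪ {x₁}
  [7 total]
Iteration 3 adds 1:
  {x₂, x₅, x₆}  = complement {x₁, x₃, x₄}
  [8 total]
After Iteration 4 the family is unchanged; done.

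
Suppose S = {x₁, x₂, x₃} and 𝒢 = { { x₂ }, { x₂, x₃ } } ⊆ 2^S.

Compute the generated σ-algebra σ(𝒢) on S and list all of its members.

Start: 𝒢 ∪ {∅, S} = { ∅, { x₂ }, { x₂, x₃ }, S }.
Pass 1: +2 →
  { x₁ }  = { x₂, x₃ }ᶜ
  { x₁, x₃ }  = { x₂ }ᶜ
  [6 total]
Pass 2. New:
  { x₁, x₂ }  = { x₂ } ∪ { x₁ }
  [7 total]
Pass 3: 1 new —
  { x₃ }  = { x₁, x₂ }ᶜ
  [8 total]
Pass 4 adds nothing — fixpoint reached.

Hence σ(𝒢) has 8 members: { ∅, { x₁ }, { x₂ }, { x₃ }, { x₁, x₂ }, { x₁, x₃ }, { x₂, x₃ }, S }.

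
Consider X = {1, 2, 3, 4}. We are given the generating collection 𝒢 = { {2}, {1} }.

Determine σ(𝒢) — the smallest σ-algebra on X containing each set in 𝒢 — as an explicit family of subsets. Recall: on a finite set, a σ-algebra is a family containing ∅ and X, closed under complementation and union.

|σ(𝒢)| = 8.  σ(𝒢) = { {}, {1}, {2}, {1,2}, {3,4}, {1,3,4}, {2,3,4}, X }

Trace:
Initial family (4 sets): { {}, {1}, {2}, X }.
Pass 1 (3 new):
  {1,2}  = {2} ∪ {1}
  {1,3,4}  = complement {2}
  {2,3,4}  = complement {1}
  — 7 sets.
Pass 2: +1 →
  {3,4}  = complement {1,2}
  — 8 sets.
After Pass 3 the family is unchanged; done.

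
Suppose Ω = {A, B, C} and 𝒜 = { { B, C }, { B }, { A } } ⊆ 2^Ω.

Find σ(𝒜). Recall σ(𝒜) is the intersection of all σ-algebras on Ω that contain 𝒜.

σ(𝒜) (8 sets): { {  }, { A }, { B }, { C }, { A, B }, { A, C }, { B, C }, Ω }

Trace:
Seed the family with 𝒜 together with ∅ and Ω: { {  }, { A }, { B }, { B, C }, Ω }.
Pass 1 adds 2:
  { A, B }  = { B } ∪ { A }
  { A, C }  = Ω∖{ B }
  — 7 sets.
Pass 2 adds 1:
  { C }  = Ω∖{ A, B }
  — 8 sets.
Pass 3 adds nothing — fixpoint reached.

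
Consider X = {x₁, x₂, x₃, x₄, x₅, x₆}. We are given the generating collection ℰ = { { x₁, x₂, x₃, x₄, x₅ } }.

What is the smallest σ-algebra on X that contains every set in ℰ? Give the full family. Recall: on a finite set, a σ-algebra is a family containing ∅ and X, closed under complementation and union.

|σ(ℰ)| = 4.  σ(ℰ) = { {}, { x₆ }, { x₁, x₂, x₃, x₄, x₅ }, X }

Check:
Take S₀ = ℰ ∪ {∅, X} = { {}, { x₁, x₂, x₃, x₄, x₅ }, X }.
Round 1 (1 new):
  { x₆ }  = X∖{ x₁, x₂, x₃, x₄, x₅ }
  [4 total]
Round 2: already closed under ᶜ and ∪.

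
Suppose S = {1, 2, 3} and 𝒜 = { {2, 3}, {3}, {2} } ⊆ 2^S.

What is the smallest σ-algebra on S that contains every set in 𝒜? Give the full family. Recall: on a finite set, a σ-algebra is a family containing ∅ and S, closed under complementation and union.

σ(𝒜) = { {}, {1}, {2}, {3}, {1, 2}, {1, 3}, {2, 3}, S }

Trace:
Take S₀ = 𝒜 ∪ {∅, S} = { {}, {2}, {3}, {2, 3}, S }.
Step 1 adds 3:
  {1}  = S∖{2, 3}
  {1, 2}  = S∖{3}
  {1, 3}  = S∖{2}
After Step 2 the family is unchanged; done.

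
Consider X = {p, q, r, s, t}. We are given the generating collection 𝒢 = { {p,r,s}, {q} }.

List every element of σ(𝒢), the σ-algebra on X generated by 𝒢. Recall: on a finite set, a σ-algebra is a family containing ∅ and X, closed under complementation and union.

Seed the family with 𝒢 together with ∅ and X: { {}, {q}, {p,r,s}, X }.
Round 1: +3 →
  {q,t}  = {p,r,s}ᶜ
  {p,q,r,s}  = {q} ∪ {p,r,s}
  {p,r,s,t}  = {q}ᶜ
  (now 7)
Round 2: 1 new —
  {t}  = {p,q,r,s}ᶜ
  (now 8)
Round 3 adds nothing — fixpoint reached.

|σ(𝒢)| = 8.  σ(𝒢) = { {}, {q}, {t}, {q,t}, {p,r,s}, {p,q,r,s}, {p,r,s,t}, X }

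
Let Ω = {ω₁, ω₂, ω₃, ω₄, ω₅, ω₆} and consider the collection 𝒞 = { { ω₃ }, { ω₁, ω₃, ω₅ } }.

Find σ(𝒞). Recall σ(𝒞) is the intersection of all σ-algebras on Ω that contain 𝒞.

|σ(𝒞)| = 8.  σ(𝒞) = { {}, { ω₃ }, { ω₁, ω₅ }, { ω₁, ω₃, ω₅ }, { ω₂, ω₄, ω₆ }, { ω₂, ω₃, ω₄, ω₆ }, { ω₁, ω₂, ω₄, ω₅, ω₆ }, Ω }

Derivation:
Seed the family with 𝒞 together with ∅ and Ω: { {}, { ω₃ }, { ω₁, ω₃, ω₅ }, Ω }.
Step 1 adds 2:
  { ω₂, ω₄, ω₆ }  = ᶜ of { ω₁, ω₃, ω₅ }
  { ω₁, ω₂, ω₄, ω₅, ω₆ }  = ᶜ of { ω₃ }
  [6 total]
Step 2 (1 new):
  { ω₂, ω₃, ω₄, ω₆ }  = { ω₃ } ∪ { ω₂, ω₄, ω₆ }
  [7 total]
Step 3 adds 1:
  { ω₁, ω₅ }  = ᶜ of { ω₂, ω₃, ω₄, ω₆ }
  [8 total]
After Step 4 the family is unchanged; done.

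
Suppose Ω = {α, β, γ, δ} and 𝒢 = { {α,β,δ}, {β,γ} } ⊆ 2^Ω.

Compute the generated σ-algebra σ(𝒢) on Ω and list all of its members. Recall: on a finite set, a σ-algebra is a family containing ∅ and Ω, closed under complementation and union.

Seed the family with 𝒢 together with ∅ and Ω: { {}, {β,γ}, {α,β,δ}, Ω }.
Pass 1: 2 new —
  {γ}  = Ω∖{α,β,δ}
  {α,δ}  = Ω∖{β,γ}
  |family| = 6
Pass 2 (1 new):
  {α,γ,δ}  = {γ} ∪ {α,δ}
  |family| = 7
Pass 3 (1 new):
  {β}  = Ω∖{α,γ,δ}
  |family| = 8
Pass 4 adds nothing — fixpoint reached.

Therefore σ(𝒢) = { {}, {β}, {γ}, {α,δ}, {β,γ}, {α,β,δ}, {α,γ,δ}, Ω } (|σ(𝒢)| = 8).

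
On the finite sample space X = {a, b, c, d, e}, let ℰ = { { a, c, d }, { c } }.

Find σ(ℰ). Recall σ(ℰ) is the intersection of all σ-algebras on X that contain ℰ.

Start: ℰ ∪ {∅, X} = { ∅, { c }, { a, c, d }, X }.
Pass 1: 2 new —
  { b, e }  = { a, c, d }ᶜ
  { a, b, d, e }  = { c }ᶜ
Pass 2. New:
  { b, c, e }  = { c } ∪ { b, e }
Pass 3 (1 new):
  { a, d }  = { b, c, e }ᶜ
Pass 4: closed — nothing new.

Therefore σ(ℰ) = { ∅, { c }, { a, d }, { b, e }, { a, c, d }, { b, c, e }, { a, b, d, e }, X } (|σ(ℰ)| = 8).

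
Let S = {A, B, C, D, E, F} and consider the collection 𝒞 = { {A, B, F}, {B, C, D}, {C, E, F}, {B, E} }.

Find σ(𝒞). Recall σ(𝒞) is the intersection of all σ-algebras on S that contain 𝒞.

σ(𝒞) (64 sets): { ∅, {A}, {B}, {C}, {D}, {E}, {F}, {A, B}, {A, C}, {A, D}, {A, E}, {A, F}, {B, C}, {B, D}, {B, E}, {B, F}, {C, D}, {C, E}, {C, F}, {D, E}, {D, F}, {E, F}, {A, B, C}, {A, B, D}, {A, B, E}, {A, B, F}, {A, C, D}, {A, C, E}, {A, C, F}, {A, D, E}, {A, D, F}, {A, E, F}, {B, C, D}, {B, C, E}, {B, C, F}, {B, D, E}, {B, D, F}, {B, E, F}, {C, D, E}, {C, D, F}, {C, E, F}, {D, E, F}, {A, B, C, D}, {A, B, C, E}, {A, B, C, F}, {A, B, D, E}, {A, B, D, F}, {A, B, E, F}, {A, C, D, E}, {A, C, D, F}, {A, C, E, F}, {A, D, E, F}, {B, C, D, E}, {B, C, D, F}, {B, C, E, F}, {B, D, E, F}, {C, D, E, F}, {A, B, C, D, E}, {A, B, C, D, F}, {A, B, C, E, F}, {A, B, D, E, F}, {A, C, D, E, F}, {B, C, D, E, F}, S }

Derivation:
Begin from { ∅, {B, E}, {A, B, F}, {B, C, D}, {C, E, F}, S } (that is, 𝒞 plus ∅ and S).
Round 1. New:
  {A, B, D}  = ᶜ of {C, E, F}
  {A, E, F}  = ᶜ of {B, C, D}
  {C, D, E}  = ᶜ of {A, B, F}
  {A, B, E, F}  = {B, E} ∪ {A, B, F}
  {A, C, D, F}  = ᶜ of {B, E}
  {B, C, D, E}  = {B, E} ∪ {B, C, D}
  {B, C, E, F}  = {B, E} ∪ {C, E, F}
  {A, B, C, D, F}  = {B, C, D} ∪ {A, B, F}
  {A, B, C, E, F}  = {C, E, F} ∪ {A, B, F}
  {B, C, D, E, F}  = {B, C, D} ∪ {C, E, F}
  — 16 sets.
Round 2: 14 new —
  {A}  = ᶜ of {B, C, D, E, F}
  {D}  = ᶜ of {A, B, C, E, F}
  {E}  = ᶜ of {A, B, C, D, F}
  {A, D}  = ᶜ of {B, C, E, F}
  {A, F}  = ᶜ of {B, C, D, E}
  {C, D}  = ᶜ of {A, B, E, F}
  {A, B, C, D}  = {B, C, D} ∪ {A, B, D}
  {A, B, D, E}  = {B, E} ∪ {A, B, D}
  {A, B, D, F}  = {A, B, D} ∪ {A, B, F}
  {A, C, E, F}  = {A, E, F} ∪ {C, E, F}
  {C, D, E, F}  = {C, D, E} ∪ {C, E, F}
  {A, B, C, D, E}  = {C, D, E} ∪ {A, B, D}
  {A, B, D, E, F}  = {A, B, D} ∪ {A, E, F}
  {A, C, D, E, F}  = {C, D, E} ∪ {A, E, F}
  — 30 sets.
Round 3: 17 new —
  {B}  = ᶜ of {A, C, D, E, F}
  {C}  = ᶜ of {A, B, D, E, F}
  {F}  = ᶜ of {A, B, C, D, E}
  {A, B}  = ᶜ of {C, D, E, F}
  {A, E}  = {A} ∪ {E}
  {B, D}  = ᶜ of {A, C, E, F}
  {C, E}  = ᶜ of {A, B, D, F}
  {C, F}  = ᶜ of {A, B, D, E}
  {D, E}  = {E} ∪ {D}
  {E, F}  = ᶜ of {A, B, C, D}
  {A, B, E}  = {B, E} ∪ {A}
  {A, C, D}  = {C, D} ∪ {A}
  {A, D, E}  = {E} ∪ {A, D}
  {A, D, F}  = {A, F} ∪ {A, D}
  {B, D, E}  = {B, E} ∪ {D}
  {A, C, D, E}  = {C, D, E} ∪ {A}
  {A, D, E, F}  = {A, D} ∪ {A, E, F}
  — 47 sets.
Round 4: 17 new —
  {A, C}  = {C} ∪ {A}
  {B, C}  = ᶜ of {A, D, E, F}
  {B, F}  = ᶜ of {A, C, D, E}
  {D, F}  = {D} ∪ {F}
  {A, B, C}  = {A, B} ∪ {C}
  {A, C, E}  = {C, E} ∪ {A}
  {A, C, F}  = ᶜ of {B, D, E}
  {B, C, E}  = ᶜ of {A, D, F}
  {B, C, F}  = ᶜ of {A, D, E}
  {B, D, F}  = {B, D} ∪ {F}
  {B, E, F}  = ᶜ of {A, C, D}
  {C, D, F}  = ᶜ of {A, B, E}
  {D, E, F}  = {D, E} ∪ {E, F}
  {A, B, C, E}  = {C, E} ∪ {A, B}
  {A, B, C, F}  = ᶜ of {D, E}
  {B, C, D, F}  = ᶜ of {A, E}
  {B, D, E, F}  = {B, D, E} ∪ {E, F}
  — 64 sets.
Round 5: closed — nothing new.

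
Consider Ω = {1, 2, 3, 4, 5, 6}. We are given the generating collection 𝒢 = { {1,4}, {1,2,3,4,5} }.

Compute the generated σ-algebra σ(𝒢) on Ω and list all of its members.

σ(𝒢) (8 sets): { {}, {6}, {1,4}, {1,4,6}, {2,3,5}, {2,3,5,6}, {1,2,3,4,5}, Ω }

Trace:
Begin from { {}, {1,4}, {1,2,3,4,5}, Ω } (that is, 𝒢 plus ∅ and Ω).
Round 1 adds 2:
  {6}  = ᶜ of {1,2,3,4,5}
  {2,3,5,6}  = ᶜ of {1,4}
Round 2: +1 →
  {1,4,6}  = {1,4} ∪ {6}
Round 3: +1 →
  {2,3,5}  = ᶜ of {1,4,6}
Round 4: already closed under ᶜ and ∪.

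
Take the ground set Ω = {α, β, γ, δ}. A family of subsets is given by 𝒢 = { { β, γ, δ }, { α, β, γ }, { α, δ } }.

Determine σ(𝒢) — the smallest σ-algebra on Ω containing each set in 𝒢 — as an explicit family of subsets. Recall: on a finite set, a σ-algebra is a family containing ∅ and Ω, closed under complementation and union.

Begin from { {}, { α, δ }, { α, β, γ }, { β, γ, δ }, Ω } (that is, 𝒢 plus ∅ and Ω).
Iteration 1. New:
  { α }  = Ω∖{ β, γ, δ }
  { δ }  = Ω∖{ α, β, γ }
  { β, γ }  = Ω∖{ α, δ }
After Iteration 2 the family is unchanged; done.

Hence σ(𝒢) has 8 members: { {}, { α }, { δ }, { α, δ }, { β, γ }, { α, β, γ }, { β, γ, δ }, Ω }.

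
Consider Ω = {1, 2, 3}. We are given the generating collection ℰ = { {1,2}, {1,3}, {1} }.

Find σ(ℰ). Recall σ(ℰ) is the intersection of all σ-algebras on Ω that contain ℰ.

Seed the family with ℰ together with ∅ and Ω: { ∅, {1}, {1,2}, {1,3}, Ω }.
Pass 1 adds 3:
  {2}  = {1,3}ᶜ
  {3}  = {1,2}ᶜ
  {2,3}  = {1}ᶜ
Pass 2: closed — nothing new.

σ(ℰ) = { ∅, {1}, {2}, {3}, {1,2}, {1,3}, {2,3}, Ω }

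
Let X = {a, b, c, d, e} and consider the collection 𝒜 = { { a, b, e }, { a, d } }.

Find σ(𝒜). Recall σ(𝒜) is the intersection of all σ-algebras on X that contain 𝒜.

σ(𝒜) = { ∅, { a }, { c }, { d }, { a, c }, { a, d }, { b, e }, { c, d }, { a, b, e }, { a, c, d }, { b, c, e }, { b, d, e }, { a, b, c, e }, { a, b, d, e }, { b, c, d, e }, X }

Check:
Seed the family with 𝒜 together with ∅ and X: { ∅, { a, d }, { a, b, e }, X }.
Iteration 1 adds 3:
  { c, d }  = X∖{ a, b, e }
  { b, c, e }  = X∖{ a, d }
  { a, b, d, e }  = { a, b, e } ∪ { a, d }
  — 7 sets.
Iteration 2. New:
  { c }  = X∖{ a, b, d, e }
  { a, c, d }  = { c, d } ∪ { a, d }
  { a, b, c, e }  = { a, b, e } ∪ { b, c, e }
  { b, c, d, e }  = { c, d } ∪ { b, c, e }
  — 11 sets.
Iteration 3. New:
  { a }  = X∖{ b, c, d, e }
  { d }  = X∖{ a, b, c, e }
  { b, e }  = X∖{ a, c, d }
  — 14 sets.
Iteration 4 (2 new):
  { a, c }  = { c } ∪ { a }
  { b, d, e }  = { b, e } ∪ { d }
  — 16 sets.
Iteration 5: already closed under ᶜ and ∪.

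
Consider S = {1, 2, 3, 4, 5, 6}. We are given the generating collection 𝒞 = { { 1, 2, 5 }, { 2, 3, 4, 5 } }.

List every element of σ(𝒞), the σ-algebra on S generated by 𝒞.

σ(𝒞) (16 sets): { {}, { 1 }, { 6 }, { 1, 6 }, { 2, 5 }, { 3, 4 }, { 1, 2, 5 }, { 1, 3, 4 }, { 2, 5, 6 }, { 3, 4, 6 }, { 1, 2, 5, 6 }, { 1, 3, 4, 6 }, { 2, 3, 4, 5 }, { 1, 2, 3, 4, 5 }, { 2, 3, 4, 5, 6 }, S }

Check:
Start: 𝒞 ∪ {∅, S} = { {}, { 1, 2, 5 }, { 2, 3, 4, 5 }, S }.
Pass 1. New:
  { 1, 6 }  = complement { 2, 3, 4, 5 }
  { 3, 4, 6 }  = complement { 1, 2, 5 }
  { 1, 2, 3, 4, 5 }  = { 1, 2, 5 } ∪ { 2, 3, 4, 5 }
  |family| = 7
Pass 2. New:
  { 6 }  = complement { 1, 2, 3, 4, 5 }
  { 1, 2, 5, 6 }  = { 1, 2, 5 } ∪ { 1, 6 }
  { 1, 3, 4, 6 }  = { 1, 6 } ∪ { 3, 4, 6 }
  { 2, 3, 4, 5, 6 }  = { 3, 4, 6 } ∪ { 2, 3, 4, 5 }
  |family| = 11
Pass 3. New:
  { 1 }  = complement { 2, 3, 4, 5, 6 }
  { 2, 5 }  = complement { 1, 3, 4, 6 }
  { 3, 4 }  = complement { 1, 2, 5, 6 }
  |family| = 14
Pass 4: 2 new —
  { 1, 3, 4 }  = { 3, 4 } ∪ { 1 }
  { 2, 5, 6 }  = { 2, 5 } ∪ { 6 }
  |family| = 16
Pass 5: closed — nothing new.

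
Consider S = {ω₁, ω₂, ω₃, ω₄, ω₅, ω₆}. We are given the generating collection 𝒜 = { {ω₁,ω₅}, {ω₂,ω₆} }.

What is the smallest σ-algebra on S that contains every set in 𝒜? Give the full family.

Begin from { ∅, {ω₁,ω₅}, {ω₂,ω₆}, S } (that is, 𝒜 plus ∅ and S).
Iteration 1. New:
  {ω₁,ω₂,ω₅,ω₆}  = {ω₂,ω₆} ∪ {ω₁,ω₅}
  {ω₁,ω₃,ω₄,ω₅}  = ᶜ of {ω₂,ω₆}
  {ω₂,ω₃,ω₄,ω₆}  = ᶜ of {ω₁,ω₅}
  (now 7)
Iteration 2 adds 1:
  {ω₃,ω₄}  = ᶜ of {ω₁,ω₂,ω₅,ω₆}
  (now 8)
Iteration 3: no new sets; the family is a σ-algebra.

Hence σ(𝒜) has 8 members: { ∅, {ω₁,ω₅}, {ω₂,ω₆}, {ω₃,ω₄}, {ω₁,ω₂,ω₅,ω₆}, {ω₁,ω₃,ω₄,ω₅}, {ω₂,ω₃,ω₄,ω₆}, S }.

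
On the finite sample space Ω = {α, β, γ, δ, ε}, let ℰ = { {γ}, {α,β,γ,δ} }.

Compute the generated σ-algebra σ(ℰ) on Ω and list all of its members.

Begin from { ∅, {γ}, {α,β,γ,δ}, Ω } (that is, ℰ plus ∅ and Ω).
Step 1: 2 new —
  {ε}  = Ω∖{α,β,γ,δ}
  {α,β,δ,ε}  = Ω∖{γ}
  [6 total]
Step 2 (1 new):
  {γ,ε}  = {γ} ∪ {ε}
  [7 total]
Step 3 (1 new):
  {α,β,δ}  = Ω∖{γ,ε}
  [8 total]
Step 4: stable.

Therefore σ(ℰ) = { ∅, {γ}, {ε}, {γ,ε}, {α,β,δ}, {α,β,γ,δ}, {α,β,δ,ε}, Ω } (|σ(ℰ)| = 8).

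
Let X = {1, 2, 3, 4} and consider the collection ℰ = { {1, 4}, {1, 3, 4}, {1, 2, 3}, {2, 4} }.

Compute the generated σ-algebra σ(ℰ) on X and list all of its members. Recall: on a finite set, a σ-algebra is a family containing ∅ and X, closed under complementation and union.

σ(ℰ) (16 sets): { ∅, {1}, {2}, {3}, {4}, {1, 2}, {1, 3}, {1, 4}, {2, 3}, {2, 4}, {3, 4}, {1, 2, 3}, {1, 2, 4}, {1, 3, 4}, {2, 3, 4}, X }

Working:
Begin from { ∅, {1, 4}, {2, 4}, {1, 2, 3}, {1, 3, 4}, X } (that is, ℰ plus ∅ and X).
Iteration 1: 5 new —
  {2}  = ᶜ of {1, 3, 4}
  {4}  = ᶜ of {1, 2, 3}
  {1, 3}  = ᶜ of {2, 4}
  {2, 3}  = ᶜ of {1, 4}
  {1, 2, 4}  = {1, 4} ∪ {2, 4}
  (now 11)
Iteration 2: 2 new —
  {3}  = ᶜ of {1, 2, 4}
  {2, 3, 4}  = {2, 3} ∪ {4}
  (now 13)
Iteration 3: 2 new —
  {1}  = ᶜ of {2, 3, 4}
  {3, 4}  = {3} ∪ {4}
  (now 15)
Iteration 4. New:
  {1, 2}  = ᶜ of {3, 4}
  (now 16)
Iteration 5: closed — nothing new.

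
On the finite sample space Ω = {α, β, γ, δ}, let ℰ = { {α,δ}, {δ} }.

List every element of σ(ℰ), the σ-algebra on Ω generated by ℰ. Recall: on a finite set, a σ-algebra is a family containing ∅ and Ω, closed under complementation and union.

σ(ℰ) (8 sets): { ∅, {α}, {δ}, {α,δ}, {β,γ}, {α,β,γ}, {β,γ,δ}, Ω }

Working:
Initial family (4 sets): { ∅, {δ}, {α,δ}, Ω }.
Iteration 1 (2 new):
  {β,γ}  = {α,δ}ᶜ
  {α,β,γ}  = {δ}ᶜ
Iteration 2 (1 new):
  {β,γ,δ}  = {β,γ} ∪ {δ}
Iteration 3 adds 1:
  {α}  = {β,γ,δ}ᶜ
Iteration 4: already closed under ᶜ and ∪.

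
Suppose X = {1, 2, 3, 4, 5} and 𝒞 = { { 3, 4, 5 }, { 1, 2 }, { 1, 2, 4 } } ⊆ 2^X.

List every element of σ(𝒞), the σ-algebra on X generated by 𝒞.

Seed the family with 𝒞 together with ∅ and X: { {}, { 1, 2 }, { 1, 2, 4 }, { 3, 4, 5 }, X }.
Step 1: 1 new —
  { 3, 5 }  = complement { 1, 2, 4 }
  — 6 sets.
Step 2: +1 →
  { 1, 2, 3, 5 }  = { 3, 5 } ∪ { 1, 2 }
  — 7 sets.
Step 3. New:
  { 4 }  = complement { 1, 2, 3, 5 }
  — 8 sets.
Step 4: already closed under ᶜ and ∪.

Hence σ(𝒞) has 8 members: { {}, { 4 }, { 1, 2 }, { 3, 5 }, { 1, 2, 4 }, { 3, 4, 5 }, { 1, 2, 3, 5 }, X }.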